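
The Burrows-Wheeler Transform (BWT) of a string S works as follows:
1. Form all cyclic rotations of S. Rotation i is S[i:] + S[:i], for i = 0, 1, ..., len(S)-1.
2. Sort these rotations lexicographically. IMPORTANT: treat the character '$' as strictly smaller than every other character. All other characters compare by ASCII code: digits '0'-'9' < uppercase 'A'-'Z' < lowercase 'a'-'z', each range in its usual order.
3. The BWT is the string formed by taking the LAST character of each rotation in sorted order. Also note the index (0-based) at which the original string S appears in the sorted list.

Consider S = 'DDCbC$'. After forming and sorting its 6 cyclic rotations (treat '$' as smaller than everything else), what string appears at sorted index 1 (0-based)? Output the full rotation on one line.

All 6 rotations (rotation i = S[i:]+S[:i]):
  rot[0] = DDCbC$
  rot[1] = DCbC$D
  rot[2] = CbC$DD
  rot[3] = bC$DDC
  rot[4] = C$DDCb
  rot[5] = $DDCbC
Sorted (with $ < everything):
  sorted[0] = $DDCbC
  sorted[1] = C$DDCb
  sorted[2] = CbC$DD
  sorted[3] = DCbC$D
  sorted[4] = DDCbC$
  sorted[5] = bC$DDC
sorted[1] = C$DDCb

Answer: C$DDCb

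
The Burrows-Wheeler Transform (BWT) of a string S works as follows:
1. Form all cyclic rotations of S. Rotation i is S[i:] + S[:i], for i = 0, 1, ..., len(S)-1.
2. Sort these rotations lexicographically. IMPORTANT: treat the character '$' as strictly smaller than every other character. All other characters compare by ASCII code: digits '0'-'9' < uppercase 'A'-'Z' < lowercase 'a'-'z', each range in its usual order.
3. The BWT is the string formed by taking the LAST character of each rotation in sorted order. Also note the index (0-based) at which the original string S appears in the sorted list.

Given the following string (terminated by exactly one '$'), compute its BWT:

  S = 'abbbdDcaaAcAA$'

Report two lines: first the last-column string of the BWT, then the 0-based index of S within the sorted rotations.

Answer: AAcadac$abbADb
7

Derivation:
All 14 rotations (rotation i = S[i:]+S[:i]):
  rot[0] = abbbdDcaaAcAA$
  rot[1] = bbbdDcaaAcAA$a
  rot[2] = bbdDcaaAcAA$ab
  rot[3] = bdDcaaAcAA$abb
  rot[4] = dDcaaAcAA$abbb
  rot[5] = DcaaAcAA$abbbd
  rot[6] = caaAcAA$abbbdD
  rot[7] = aaAcAA$abbbdDc
  rot[8] = aAcAA$abbbdDca
  rot[9] = AcAA$abbbdDcaa
  rot[10] = cAA$abbbdDcaaA
  rot[11] = AA$abbbdDcaaAc
  rot[12] = A$abbbdDcaaAcA
  rot[13] = $abbbdDcaaAcAA
Sorted (with $ < everything):
  sorted[0] = $abbbdDcaaAcAA  (last char: 'A')
  sorted[1] = A$abbbdDcaaAcA  (last char: 'A')
  sorted[2] = AA$abbbdDcaaAc  (last char: 'c')
  sorted[3] = AcAA$abbbdDcaa  (last char: 'a')
  sorted[4] = DcaaAcAA$abbbd  (last char: 'd')
  sorted[5] = aAcAA$abbbdDca  (last char: 'a')
  sorted[6] = aaAcAA$abbbdDc  (last char: 'c')
  sorted[7] = abbbdDcaaAcAA$  (last char: '$')
  sorted[8] = bbbdDcaaAcAA$a  (last char: 'a')
  sorted[9] = bbdDcaaAcAA$ab  (last char: 'b')
  sorted[10] = bdDcaaAcAA$abb  (last char: 'b')
  sorted[11] = cAA$abbbdDcaaA  (last char: 'A')
  sorted[12] = caaAcAA$abbbdD  (last char: 'D')
  sorted[13] = dDcaaAcAA$abbb  (last char: 'b')
Last column: AAcadac$abbADb
Original string S is at sorted index 7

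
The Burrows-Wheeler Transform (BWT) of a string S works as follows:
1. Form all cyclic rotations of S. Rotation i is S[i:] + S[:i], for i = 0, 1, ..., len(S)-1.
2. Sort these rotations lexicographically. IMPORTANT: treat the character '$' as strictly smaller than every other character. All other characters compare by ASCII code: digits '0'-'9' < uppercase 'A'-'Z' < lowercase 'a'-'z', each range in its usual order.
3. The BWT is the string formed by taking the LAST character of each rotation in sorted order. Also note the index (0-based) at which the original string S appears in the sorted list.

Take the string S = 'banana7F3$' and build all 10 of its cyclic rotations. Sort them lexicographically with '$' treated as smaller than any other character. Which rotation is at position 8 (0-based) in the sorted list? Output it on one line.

Answer: na7F3$bana

Derivation:
All 10 rotations (rotation i = S[i:]+S[:i]):
  rot[0] = banana7F3$
  rot[1] = anana7F3$b
  rot[2] = nana7F3$ba
  rot[3] = ana7F3$ban
  rot[4] = na7F3$bana
  rot[5] = a7F3$banan
  rot[6] = 7F3$banana
  rot[7] = F3$banana7
  rot[8] = 3$banana7F
  rot[9] = $banana7F3
Sorted (with $ < everything):
  sorted[0] = $banana7F3
  sorted[1] = 3$banana7F
  sorted[2] = 7F3$banana
  sorted[3] = F3$banana7
  sorted[4] = a7F3$banan
  sorted[5] = ana7F3$ban
  sorted[6] = anana7F3$b
  sorted[7] = banana7F3$
  sorted[8] = na7F3$bana
  sorted[9] = nana7F3$ba
sorted[8] = na7F3$bana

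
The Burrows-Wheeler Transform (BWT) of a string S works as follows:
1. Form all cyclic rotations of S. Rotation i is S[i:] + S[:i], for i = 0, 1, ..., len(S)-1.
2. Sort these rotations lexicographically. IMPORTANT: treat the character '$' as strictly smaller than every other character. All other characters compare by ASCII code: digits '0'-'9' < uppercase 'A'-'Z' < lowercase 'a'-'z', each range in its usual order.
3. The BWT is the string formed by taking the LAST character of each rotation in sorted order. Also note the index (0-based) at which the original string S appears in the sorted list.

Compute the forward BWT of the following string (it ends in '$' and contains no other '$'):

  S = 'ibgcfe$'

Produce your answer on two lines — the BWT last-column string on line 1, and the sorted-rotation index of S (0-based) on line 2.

All 7 rotations (rotation i = S[i:]+S[:i]):
  rot[0] = ibgcfe$
  rot[1] = bgcfe$i
  rot[2] = gcfe$ib
  rot[3] = cfe$ibg
  rot[4] = fe$ibgc
  rot[5] = e$ibgcf
  rot[6] = $ibgcfe
Sorted (with $ < everything):
  sorted[0] = $ibgcfe  (last char: 'e')
  sorted[1] = bgcfe$i  (last char: 'i')
  sorted[2] = cfe$ibg  (last char: 'g')
  sorted[3] = e$ibgcf  (last char: 'f')
  sorted[4] = fe$ibgc  (last char: 'c')
  sorted[5] = gcfe$ib  (last char: 'b')
  sorted[6] = ibgcfe$  (last char: '$')
Last column: eigfcb$
Original string S is at sorted index 6

Answer: eigfcb$
6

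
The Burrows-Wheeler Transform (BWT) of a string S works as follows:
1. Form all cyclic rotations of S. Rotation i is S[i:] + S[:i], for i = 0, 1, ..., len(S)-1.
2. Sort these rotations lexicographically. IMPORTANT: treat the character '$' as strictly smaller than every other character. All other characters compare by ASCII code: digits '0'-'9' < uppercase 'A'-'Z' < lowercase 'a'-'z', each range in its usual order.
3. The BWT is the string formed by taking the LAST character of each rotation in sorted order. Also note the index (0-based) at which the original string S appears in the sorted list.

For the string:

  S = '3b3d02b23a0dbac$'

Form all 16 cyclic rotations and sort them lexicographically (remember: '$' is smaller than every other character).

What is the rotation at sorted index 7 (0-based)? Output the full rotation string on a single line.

All 16 rotations (rotation i = S[i:]+S[:i]):
  rot[0] = 3b3d02b23a0dbac$
  rot[1] = b3d02b23a0dbac$3
  rot[2] = 3d02b23a0dbac$3b
  rot[3] = d02b23a0dbac$3b3
  rot[4] = 02b23a0dbac$3b3d
  rot[5] = 2b23a0dbac$3b3d0
  rot[6] = b23a0dbac$3b3d02
  rot[7] = 23a0dbac$3b3d02b
  rot[8] = 3a0dbac$3b3d02b2
  rot[9] = a0dbac$3b3d02b23
  rot[10] = 0dbac$3b3d02b23a
  rot[11] = dbac$3b3d02b23a0
  rot[12] = bac$3b3d02b23a0d
  rot[13] = ac$3b3d02b23a0db
  rot[14] = c$3b3d02b23a0dba
  rot[15] = $3b3d02b23a0dbac
Sorted (with $ < everything):
  sorted[0] = $3b3d02b23a0dbac
  sorted[1] = 02b23a0dbac$3b3d
  sorted[2] = 0dbac$3b3d02b23a
  sorted[3] = 23a0dbac$3b3d02b
  sorted[4] = 2b23a0dbac$3b3d0
  sorted[5] = 3a0dbac$3b3d02b2
  sorted[6] = 3b3d02b23a0dbac$
  sorted[7] = 3d02b23a0dbac$3b
  sorted[8] = a0dbac$3b3d02b23
  sorted[9] = ac$3b3d02b23a0db
  sorted[10] = b23a0dbac$3b3d02
  sorted[11] = b3d02b23a0dbac$3
  sorted[12] = bac$3b3d02b23a0d
  sorted[13] = c$3b3d02b23a0dba
  sorted[14] = d02b23a0dbac$3b3
  sorted[15] = dbac$3b3d02b23a0
sorted[7] = 3d02b23a0dbac$3b

Answer: 3d02b23a0dbac$3b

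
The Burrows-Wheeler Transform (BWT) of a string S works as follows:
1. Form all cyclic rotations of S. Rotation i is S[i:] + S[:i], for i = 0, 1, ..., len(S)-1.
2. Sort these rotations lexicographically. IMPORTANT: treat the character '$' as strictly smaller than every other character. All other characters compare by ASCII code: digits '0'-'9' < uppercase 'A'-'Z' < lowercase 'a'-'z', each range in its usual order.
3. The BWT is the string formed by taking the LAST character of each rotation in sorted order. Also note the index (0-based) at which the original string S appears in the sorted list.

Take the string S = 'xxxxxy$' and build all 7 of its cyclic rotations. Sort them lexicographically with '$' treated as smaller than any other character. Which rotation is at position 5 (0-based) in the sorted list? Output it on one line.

All 7 rotations (rotation i = S[i:]+S[:i]):
  rot[0] = xxxxxy$
  rot[1] = xxxxy$x
  rot[2] = xxxy$xx
  rot[3] = xxy$xxx
  rot[4] = xy$xxxx
  rot[5] = y$xxxxx
  rot[6] = $xxxxxy
Sorted (with $ < everything):
  sorted[0] = $xxxxxy
  sorted[1] = xxxxxy$
  sorted[2] = xxxxy$x
  sorted[3] = xxxy$xx
  sorted[4] = xxy$xxx
  sorted[5] = xy$xxxx
  sorted[6] = y$xxxxx
sorted[5] = xy$xxxx

Answer: xy$xxxx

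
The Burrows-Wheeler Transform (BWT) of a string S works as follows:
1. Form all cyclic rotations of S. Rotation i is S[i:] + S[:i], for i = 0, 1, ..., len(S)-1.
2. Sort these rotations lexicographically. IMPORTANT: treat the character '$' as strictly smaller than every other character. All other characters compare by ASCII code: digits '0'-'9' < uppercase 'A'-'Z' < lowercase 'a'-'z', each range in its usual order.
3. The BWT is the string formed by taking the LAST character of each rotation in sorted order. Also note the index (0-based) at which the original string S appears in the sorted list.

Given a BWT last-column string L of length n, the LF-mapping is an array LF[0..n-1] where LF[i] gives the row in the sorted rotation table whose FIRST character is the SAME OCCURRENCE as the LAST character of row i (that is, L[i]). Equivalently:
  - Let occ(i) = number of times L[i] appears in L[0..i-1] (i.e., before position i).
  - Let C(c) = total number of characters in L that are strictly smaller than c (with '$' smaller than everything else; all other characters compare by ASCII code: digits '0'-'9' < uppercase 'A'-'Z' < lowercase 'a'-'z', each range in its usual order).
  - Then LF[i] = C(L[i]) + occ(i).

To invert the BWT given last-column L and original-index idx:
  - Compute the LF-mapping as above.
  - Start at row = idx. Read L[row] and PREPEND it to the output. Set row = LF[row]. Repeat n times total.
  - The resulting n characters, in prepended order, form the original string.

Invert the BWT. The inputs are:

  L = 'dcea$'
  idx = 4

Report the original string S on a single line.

LF mapping: 3 2 4 1 0
Walk LF starting at row 4, prepending L[row]:
  step 1: row=4, L[4]='$', prepend. Next row=LF[4]=0
  step 2: row=0, L[0]='d', prepend. Next row=LF[0]=3
  step 3: row=3, L[3]='a', prepend. Next row=LF[3]=1
  step 4: row=1, L[1]='c', prepend. Next row=LF[1]=2
  step 5: row=2, L[2]='e', prepend. Next row=LF[2]=4
Reversed output: ecad$

Answer: ecad$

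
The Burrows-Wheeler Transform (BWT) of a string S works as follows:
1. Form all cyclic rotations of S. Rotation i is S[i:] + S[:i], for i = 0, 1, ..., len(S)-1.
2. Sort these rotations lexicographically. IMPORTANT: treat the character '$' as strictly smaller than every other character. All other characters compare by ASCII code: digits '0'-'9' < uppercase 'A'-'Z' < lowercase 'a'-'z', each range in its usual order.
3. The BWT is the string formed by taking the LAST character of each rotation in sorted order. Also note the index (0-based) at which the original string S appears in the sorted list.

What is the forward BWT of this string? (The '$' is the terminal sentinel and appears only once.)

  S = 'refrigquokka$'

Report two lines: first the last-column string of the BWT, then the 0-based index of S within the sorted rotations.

Answer: akreirkoug$fq
10

Derivation:
All 13 rotations (rotation i = S[i:]+S[:i]):
  rot[0] = refrigquokka$
  rot[1] = efrigquokka$r
  rot[2] = frigquokka$re
  rot[3] = rigquokka$ref
  rot[4] = igquokka$refr
  rot[5] = gquokka$refri
  rot[6] = quokka$refrig
  rot[7] = uokka$refrigq
  rot[8] = okka$refrigqu
  rot[9] = kka$refrigquo
  rot[10] = ka$refrigquok
  rot[11] = a$refrigquokk
  rot[12] = $refrigquokka
Sorted (with $ < everything):
  sorted[0] = $refrigquokka  (last char: 'a')
  sorted[1] = a$refrigquokk  (last char: 'k')
  sorted[2] = efrigquokka$r  (last char: 'r')
  sorted[3] = frigquokka$re  (last char: 'e')
  sorted[4] = gquokka$refri  (last char: 'i')
  sorted[5] = igquokka$refr  (last char: 'r')
  sorted[6] = ka$refrigquok  (last char: 'k')
  sorted[7] = kka$refrigquo  (last char: 'o')
  sorted[8] = okka$refrigqu  (last char: 'u')
  sorted[9] = quokka$refrig  (last char: 'g')
  sorted[10] = refrigquokka$  (last char: '$')
  sorted[11] = rigquokka$ref  (last char: 'f')
  sorted[12] = uokka$refrigq  (last char: 'q')
Last column: akreirkoug$fq
Original string S is at sorted index 10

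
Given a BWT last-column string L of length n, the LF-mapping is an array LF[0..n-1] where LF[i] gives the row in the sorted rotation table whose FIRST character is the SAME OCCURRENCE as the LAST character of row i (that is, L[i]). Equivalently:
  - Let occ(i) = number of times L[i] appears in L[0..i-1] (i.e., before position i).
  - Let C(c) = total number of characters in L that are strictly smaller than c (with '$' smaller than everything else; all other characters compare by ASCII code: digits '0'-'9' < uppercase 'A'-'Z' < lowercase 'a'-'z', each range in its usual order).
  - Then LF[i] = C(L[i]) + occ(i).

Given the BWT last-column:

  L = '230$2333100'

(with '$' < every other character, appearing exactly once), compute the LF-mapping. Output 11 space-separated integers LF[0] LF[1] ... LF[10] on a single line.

Char counts: '$':1, '0':3, '1':1, '2':2, '3':4
C (first-col start): C('$')=0, C('0')=1, C('1')=4, C('2')=5, C('3')=7
L[0]='2': occ=0, LF[0]=C('2')+0=5+0=5
L[1]='3': occ=0, LF[1]=C('3')+0=7+0=7
L[2]='0': occ=0, LF[2]=C('0')+0=1+0=1
L[3]='$': occ=0, LF[3]=C('$')+0=0+0=0
L[4]='2': occ=1, LF[4]=C('2')+1=5+1=6
L[5]='3': occ=1, LF[5]=C('3')+1=7+1=8
L[6]='3': occ=2, LF[6]=C('3')+2=7+2=9
L[7]='3': occ=3, LF[7]=C('3')+3=7+3=10
L[8]='1': occ=0, LF[8]=C('1')+0=4+0=4
L[9]='0': occ=1, LF[9]=C('0')+1=1+1=2
L[10]='0': occ=2, LF[10]=C('0')+2=1+2=3

Answer: 5 7 1 0 6 8 9 10 4 2 3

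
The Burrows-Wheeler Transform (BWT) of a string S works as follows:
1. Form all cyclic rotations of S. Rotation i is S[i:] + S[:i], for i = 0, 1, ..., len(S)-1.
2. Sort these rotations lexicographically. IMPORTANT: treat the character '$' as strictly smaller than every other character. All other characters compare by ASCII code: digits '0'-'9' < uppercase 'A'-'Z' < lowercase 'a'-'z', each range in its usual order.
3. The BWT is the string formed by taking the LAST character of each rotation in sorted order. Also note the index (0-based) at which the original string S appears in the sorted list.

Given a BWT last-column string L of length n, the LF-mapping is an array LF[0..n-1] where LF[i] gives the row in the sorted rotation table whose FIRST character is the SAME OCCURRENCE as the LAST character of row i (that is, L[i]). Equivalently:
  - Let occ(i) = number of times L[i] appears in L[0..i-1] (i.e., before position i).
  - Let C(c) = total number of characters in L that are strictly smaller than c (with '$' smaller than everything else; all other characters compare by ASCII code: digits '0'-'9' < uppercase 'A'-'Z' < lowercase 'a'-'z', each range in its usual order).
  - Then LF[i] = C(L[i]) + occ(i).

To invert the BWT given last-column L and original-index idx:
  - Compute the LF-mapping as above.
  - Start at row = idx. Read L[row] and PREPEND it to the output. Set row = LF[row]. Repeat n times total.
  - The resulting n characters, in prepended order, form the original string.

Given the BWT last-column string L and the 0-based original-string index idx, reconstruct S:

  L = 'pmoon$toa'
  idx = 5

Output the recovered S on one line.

LF mapping: 7 2 4 5 3 0 8 6 1
Walk LF starting at row 5, prepending L[row]:
  step 1: row=5, L[5]='$', prepend. Next row=LF[5]=0
  step 2: row=0, L[0]='p', prepend. Next row=LF[0]=7
  step 3: row=7, L[7]='o', prepend. Next row=LF[7]=6
  step 4: row=6, L[6]='t', prepend. Next row=LF[6]=8
  step 5: row=8, L[8]='a', prepend. Next row=LF[8]=1
  step 6: row=1, L[1]='m', prepend. Next row=LF[1]=2
  step 7: row=2, L[2]='o', prepend. Next row=LF[2]=4
  step 8: row=4, L[4]='n', prepend. Next row=LF[4]=3
  step 9: row=3, L[3]='o', prepend. Next row=LF[3]=5
Reversed output: onomatop$

Answer: onomatop$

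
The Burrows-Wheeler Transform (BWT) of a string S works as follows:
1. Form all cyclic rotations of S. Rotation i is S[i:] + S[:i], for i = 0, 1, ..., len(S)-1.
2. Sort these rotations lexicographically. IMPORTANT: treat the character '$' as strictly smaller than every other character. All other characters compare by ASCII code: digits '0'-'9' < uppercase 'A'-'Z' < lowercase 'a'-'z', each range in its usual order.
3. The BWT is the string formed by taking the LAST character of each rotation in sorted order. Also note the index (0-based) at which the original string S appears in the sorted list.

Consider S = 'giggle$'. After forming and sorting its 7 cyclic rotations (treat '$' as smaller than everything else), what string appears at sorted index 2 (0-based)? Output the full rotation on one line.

Answer: ggle$gi

Derivation:
All 7 rotations (rotation i = S[i:]+S[:i]):
  rot[0] = giggle$
  rot[1] = iggle$g
  rot[2] = ggle$gi
  rot[3] = gle$gig
  rot[4] = le$gigg
  rot[5] = e$giggl
  rot[6] = $giggle
Sorted (with $ < everything):
  sorted[0] = $giggle
  sorted[1] = e$giggl
  sorted[2] = ggle$gi
  sorted[3] = giggle$
  sorted[4] = gle$gig
  sorted[5] = iggle$g
  sorted[6] = le$gigg
sorted[2] = ggle$gi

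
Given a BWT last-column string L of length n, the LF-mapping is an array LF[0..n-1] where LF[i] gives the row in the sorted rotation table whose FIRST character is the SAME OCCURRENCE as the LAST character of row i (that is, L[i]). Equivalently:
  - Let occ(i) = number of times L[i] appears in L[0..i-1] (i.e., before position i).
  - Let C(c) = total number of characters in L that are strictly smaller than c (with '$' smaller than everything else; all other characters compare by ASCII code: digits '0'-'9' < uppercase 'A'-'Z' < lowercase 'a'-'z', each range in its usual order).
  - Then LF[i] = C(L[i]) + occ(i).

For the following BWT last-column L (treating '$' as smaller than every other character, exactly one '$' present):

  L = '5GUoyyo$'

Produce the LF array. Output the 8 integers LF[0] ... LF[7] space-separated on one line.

Answer: 1 2 3 4 6 7 5 0

Derivation:
Char counts: '$':1, '5':1, 'G':1, 'U':1, 'o':2, 'y':2
C (first-col start): C('$')=0, C('5')=1, C('G')=2, C('U')=3, C('o')=4, C('y')=6
L[0]='5': occ=0, LF[0]=C('5')+0=1+0=1
L[1]='G': occ=0, LF[1]=C('G')+0=2+0=2
L[2]='U': occ=0, LF[2]=C('U')+0=3+0=3
L[3]='o': occ=0, LF[3]=C('o')+0=4+0=4
L[4]='y': occ=0, LF[4]=C('y')+0=6+0=6
L[5]='y': occ=1, LF[5]=C('y')+1=6+1=7
L[6]='o': occ=1, LF[6]=C('o')+1=4+1=5
L[7]='$': occ=0, LF[7]=C('$')+0=0+0=0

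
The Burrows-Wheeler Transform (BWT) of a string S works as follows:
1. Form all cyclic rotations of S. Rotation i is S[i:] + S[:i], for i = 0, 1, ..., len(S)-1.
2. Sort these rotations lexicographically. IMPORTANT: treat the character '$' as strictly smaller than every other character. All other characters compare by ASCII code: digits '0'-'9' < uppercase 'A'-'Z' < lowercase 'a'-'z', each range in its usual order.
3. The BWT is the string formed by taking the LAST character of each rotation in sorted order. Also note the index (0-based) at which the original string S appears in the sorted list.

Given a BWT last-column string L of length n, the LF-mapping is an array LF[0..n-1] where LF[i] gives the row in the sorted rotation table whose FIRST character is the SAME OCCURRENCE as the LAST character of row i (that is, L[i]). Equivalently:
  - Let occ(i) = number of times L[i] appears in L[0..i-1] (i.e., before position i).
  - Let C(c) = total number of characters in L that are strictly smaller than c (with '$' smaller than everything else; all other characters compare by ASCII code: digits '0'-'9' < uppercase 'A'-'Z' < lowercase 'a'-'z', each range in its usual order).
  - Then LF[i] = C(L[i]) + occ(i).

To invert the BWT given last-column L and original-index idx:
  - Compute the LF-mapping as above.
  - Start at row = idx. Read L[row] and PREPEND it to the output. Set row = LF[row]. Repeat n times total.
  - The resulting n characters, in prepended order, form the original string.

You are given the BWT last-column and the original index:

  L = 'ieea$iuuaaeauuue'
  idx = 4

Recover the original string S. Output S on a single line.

LF mapping: 9 5 6 1 0 10 11 12 2 3 7 4 13 14 15 8
Walk LF starting at row 4, prepending L[row]:
  step 1: row=4, L[4]='$', prepend. Next row=LF[4]=0
  step 2: row=0, L[0]='i', prepend. Next row=LF[0]=9
  step 3: row=9, L[9]='a', prepend. Next row=LF[9]=3
  step 4: row=3, L[3]='a', prepend. Next row=LF[3]=1
  step 5: row=1, L[1]='e', prepend. Next row=LF[1]=5
  step 6: row=5, L[5]='i', prepend. Next row=LF[5]=10
  step 7: row=10, L[10]='e', prepend. Next row=LF[10]=7
  step 8: row=7, L[7]='u', prepend. Next row=LF[7]=12
  step 9: row=12, L[12]='u', prepend. Next row=LF[12]=13
  step 10: row=13, L[13]='u', prepend. Next row=LF[13]=14
  step 11: row=14, L[14]='u', prepend. Next row=LF[14]=15
  step 12: row=15, L[15]='e', prepend. Next row=LF[15]=8
  step 13: row=8, L[8]='a', prepend. Next row=LF[8]=2
  step 14: row=2, L[2]='e', prepend. Next row=LF[2]=6
  step 15: row=6, L[6]='u', prepend. Next row=LF[6]=11
  step 16: row=11, L[11]='a', prepend. Next row=LF[11]=4
Reversed output: aueaeuuuueieaai$

Answer: aueaeuuuueieaai$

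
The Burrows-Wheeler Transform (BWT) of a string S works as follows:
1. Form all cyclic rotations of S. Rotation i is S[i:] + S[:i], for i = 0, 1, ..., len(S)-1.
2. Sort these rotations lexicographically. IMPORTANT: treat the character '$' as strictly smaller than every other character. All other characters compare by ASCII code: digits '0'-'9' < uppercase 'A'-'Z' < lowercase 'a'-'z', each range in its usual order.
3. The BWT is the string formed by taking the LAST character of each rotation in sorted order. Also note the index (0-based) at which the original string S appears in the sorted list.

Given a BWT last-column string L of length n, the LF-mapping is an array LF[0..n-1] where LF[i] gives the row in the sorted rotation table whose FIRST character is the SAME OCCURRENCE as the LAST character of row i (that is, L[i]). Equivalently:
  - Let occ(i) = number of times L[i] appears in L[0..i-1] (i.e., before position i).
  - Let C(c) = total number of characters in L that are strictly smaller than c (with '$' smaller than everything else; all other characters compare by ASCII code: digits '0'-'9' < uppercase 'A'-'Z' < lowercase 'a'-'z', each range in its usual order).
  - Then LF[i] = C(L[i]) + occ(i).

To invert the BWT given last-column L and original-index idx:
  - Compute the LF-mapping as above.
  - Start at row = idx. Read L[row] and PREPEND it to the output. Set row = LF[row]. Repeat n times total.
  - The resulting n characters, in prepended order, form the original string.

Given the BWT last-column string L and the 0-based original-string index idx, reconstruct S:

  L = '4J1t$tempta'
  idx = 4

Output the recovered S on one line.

Answer: attemptJ14$

Derivation:
LF mapping: 2 3 1 8 0 9 5 6 7 10 4
Walk LF starting at row 4, prepending L[row]:
  step 1: row=4, L[4]='$', prepend. Next row=LF[4]=0
  step 2: row=0, L[0]='4', prepend. Next row=LF[0]=2
  step 3: row=2, L[2]='1', prepend. Next row=LF[2]=1
  step 4: row=1, L[1]='J', prepend. Next row=LF[1]=3
  step 5: row=3, L[3]='t', prepend. Next row=LF[3]=8
  step 6: row=8, L[8]='p', prepend. Next row=LF[8]=7
  step 7: row=7, L[7]='m', prepend. Next row=LF[7]=6
  step 8: row=6, L[6]='e', prepend. Next row=LF[6]=5
  step 9: row=5, L[5]='t', prepend. Next row=LF[5]=9
  step 10: row=9, L[9]='t', prepend. Next row=LF[9]=10
  step 11: row=10, L[10]='a', prepend. Next row=LF[10]=4
Reversed output: attemptJ14$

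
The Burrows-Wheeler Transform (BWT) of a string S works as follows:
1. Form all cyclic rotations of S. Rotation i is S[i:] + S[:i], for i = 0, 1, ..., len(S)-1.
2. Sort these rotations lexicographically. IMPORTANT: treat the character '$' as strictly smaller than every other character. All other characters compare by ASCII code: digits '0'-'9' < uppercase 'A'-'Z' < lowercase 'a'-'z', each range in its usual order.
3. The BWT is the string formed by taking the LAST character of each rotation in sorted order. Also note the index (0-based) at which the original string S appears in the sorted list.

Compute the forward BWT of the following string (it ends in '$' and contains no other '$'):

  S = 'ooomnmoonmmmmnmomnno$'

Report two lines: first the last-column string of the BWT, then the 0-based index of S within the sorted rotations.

Answer: onmmmoonnommmnnomoom$
20

Derivation:
All 21 rotations (rotation i = S[i:]+S[:i]):
  rot[0] = ooomnmoonmmmmnmomnno$
  rot[1] = oomnmoonmmmmnmomnno$o
  rot[2] = omnmoonmmmmnmomnno$oo
  rot[3] = mnmoonmmmmnmomnno$ooo
  rot[4] = nmoonmmmmnmomnno$ooom
  rot[5] = moonmmmmnmomnno$ooomn
  rot[6] = oonmmmmnmomnno$ooomnm
  rot[7] = onmmmmnmomnno$ooomnmo
  rot[8] = nmmmmnmomnno$ooomnmoo
  rot[9] = mmmmnmomnno$ooomnmoon
  rot[10] = mmmnmomnno$ooomnmoonm
  rot[11] = mmnmomnno$ooomnmoonmm
  rot[12] = mnmomnno$ooomnmoonmmm
  rot[13] = nmomnno$ooomnmoonmmmm
  rot[14] = momnno$ooomnmoonmmmmn
  rot[15] = omnno$ooomnmoonmmmmnm
  rot[16] = mnno$ooomnmoonmmmmnmo
  rot[17] = nno$ooomnmoonmmmmnmom
  rot[18] = no$ooomnmoonmmmmnmomn
  rot[19] = o$ooomnmoonmmmmnmomnn
  rot[20] = $ooomnmoonmmmmnmomnno
Sorted (with $ < everything):
  sorted[0] = $ooomnmoonmmmmnmomnno  (last char: 'o')
  sorted[1] = mmmmnmomnno$ooomnmoon  (last char: 'n')
  sorted[2] = mmmnmomnno$ooomnmoonm  (last char: 'm')
  sorted[3] = mmnmomnno$ooomnmoonmm  (last char: 'm')
  sorted[4] = mnmomnno$ooomnmoonmmm  (last char: 'm')
  sorted[5] = mnmoonmmmmnmomnno$ooo  (last char: 'o')
  sorted[6] = mnno$ooomnmoonmmmmnmo  (last char: 'o')
  sorted[7] = momnno$ooomnmoonmmmmn  (last char: 'n')
  sorted[8] = moonmmmmnmomnno$ooomn  (last char: 'n')
  sorted[9] = nmmmmnmomnno$ooomnmoo  (last char: 'o')
  sorted[10] = nmomnno$ooomnmoonmmmm  (last char: 'm')
  sorted[11] = nmoonmmmmnmomnno$ooom  (last char: 'm')
  sorted[12] = nno$ooomnmoonmmmmnmom  (last char: 'm')
  sorted[13] = no$ooomnmoonmmmmnmomn  (last char: 'n')
  sorted[14] = o$ooomnmoonmmmmnmomnn  (last char: 'n')
  sorted[15] = omnmoonmmmmnmomnno$oo  (last char: 'o')
  sorted[16] = omnno$ooomnmoonmmmmnm  (last char: 'm')
  sorted[17] = onmmmmnmomnno$ooomnmo  (last char: 'o')
  sorted[18] = oomnmoonmmmmnmomnno$o  (last char: 'o')
  sorted[19] = oonmmmmnmomnno$ooomnm  (last char: 'm')
  sorted[20] = ooomnmoonmmmmnmomnno$  (last char: '$')
Last column: onmmmoonnommmnnomoom$
Original string S is at sorted index 20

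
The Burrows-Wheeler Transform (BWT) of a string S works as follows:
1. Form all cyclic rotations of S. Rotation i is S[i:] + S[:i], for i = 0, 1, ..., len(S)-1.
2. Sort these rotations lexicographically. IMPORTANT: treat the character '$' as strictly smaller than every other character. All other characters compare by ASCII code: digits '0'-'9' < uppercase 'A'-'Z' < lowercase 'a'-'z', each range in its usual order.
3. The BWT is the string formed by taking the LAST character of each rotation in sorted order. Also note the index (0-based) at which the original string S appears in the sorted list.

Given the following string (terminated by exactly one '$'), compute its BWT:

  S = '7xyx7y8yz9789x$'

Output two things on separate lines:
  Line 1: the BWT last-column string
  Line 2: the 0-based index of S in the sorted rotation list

Answer: x9$x7yz89y77x8y
2

Derivation:
All 15 rotations (rotation i = S[i:]+S[:i]):
  rot[0] = 7xyx7y8yz9789x$
  rot[1] = xyx7y8yz9789x$7
  rot[2] = yx7y8yz9789x$7x
  rot[3] = x7y8yz9789x$7xy
  rot[4] = 7y8yz9789x$7xyx
  rot[5] = y8yz9789x$7xyx7
  rot[6] = 8yz9789x$7xyx7y
  rot[7] = yz9789x$7xyx7y8
  rot[8] = z9789x$7xyx7y8y
  rot[9] = 9789x$7xyx7y8yz
  rot[10] = 789x$7xyx7y8yz9
  rot[11] = 89x$7xyx7y8yz97
  rot[12] = 9x$7xyx7y8yz978
  rot[13] = x$7xyx7y8yz9789
  rot[14] = $7xyx7y8yz9789x
Sorted (with $ < everything):
  sorted[0] = $7xyx7y8yz9789x  (last char: 'x')
  sorted[1] = 789x$7xyx7y8yz9  (last char: '9')
  sorted[2] = 7xyx7y8yz9789x$  (last char: '$')
  sorted[3] = 7y8yz9789x$7xyx  (last char: 'x')
  sorted[4] = 89x$7xyx7y8yz97  (last char: '7')
  sorted[5] = 8yz9789x$7xyx7y  (last char: 'y')
  sorted[6] = 9789x$7xyx7y8yz  (last char: 'z')
  sorted[7] = 9x$7xyx7y8yz978  (last char: '8')
  sorted[8] = x$7xyx7y8yz9789  (last char: '9')
  sorted[9] = x7y8yz9789x$7xy  (last char: 'y')
  sorted[10] = xyx7y8yz9789x$7  (last char: '7')
  sorted[11] = y8yz9789x$7xyx7  (last char: '7')
  sorted[12] = yx7y8yz9789x$7x  (last char: 'x')
  sorted[13] = yz9789x$7xyx7y8  (last char: '8')
  sorted[14] = z9789x$7xyx7y8y  (last char: 'y')
Last column: x9$x7yz89y77x8y
Original string S is at sorted index 2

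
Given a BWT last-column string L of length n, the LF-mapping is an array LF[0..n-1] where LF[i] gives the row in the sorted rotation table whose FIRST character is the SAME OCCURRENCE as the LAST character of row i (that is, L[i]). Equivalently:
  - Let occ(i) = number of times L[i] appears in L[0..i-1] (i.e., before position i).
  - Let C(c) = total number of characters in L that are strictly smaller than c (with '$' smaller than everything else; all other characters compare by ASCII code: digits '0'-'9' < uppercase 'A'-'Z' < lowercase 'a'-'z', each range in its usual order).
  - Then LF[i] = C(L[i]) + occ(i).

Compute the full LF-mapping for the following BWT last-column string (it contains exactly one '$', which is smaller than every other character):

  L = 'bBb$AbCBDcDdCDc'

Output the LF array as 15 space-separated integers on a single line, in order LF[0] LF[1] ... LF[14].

Char counts: '$':1, 'A':1, 'B':2, 'C':2, 'D':3, 'b':3, 'c':2, 'd':1
C (first-col start): C('$')=0, C('A')=1, C('B')=2, C('C')=4, C('D')=6, C('b')=9, C('c')=12, C('d')=14
L[0]='b': occ=0, LF[0]=C('b')+0=9+0=9
L[1]='B': occ=0, LF[1]=C('B')+0=2+0=2
L[2]='b': occ=1, LF[2]=C('b')+1=9+1=10
L[3]='$': occ=0, LF[3]=C('$')+0=0+0=0
L[4]='A': occ=0, LF[4]=C('A')+0=1+0=1
L[5]='b': occ=2, LF[5]=C('b')+2=9+2=11
L[6]='C': occ=0, LF[6]=C('C')+0=4+0=4
L[7]='B': occ=1, LF[7]=C('B')+1=2+1=3
L[8]='D': occ=0, LF[8]=C('D')+0=6+0=6
L[9]='c': occ=0, LF[9]=C('c')+0=12+0=12
L[10]='D': occ=1, LF[10]=C('D')+1=6+1=7
L[11]='d': occ=0, LF[11]=C('d')+0=14+0=14
L[12]='C': occ=1, LF[12]=C('C')+1=4+1=5
L[13]='D': occ=2, LF[13]=C('D')+2=6+2=8
L[14]='c': occ=1, LF[14]=C('c')+1=12+1=13

Answer: 9 2 10 0 1 11 4 3 6 12 7 14 5 8 13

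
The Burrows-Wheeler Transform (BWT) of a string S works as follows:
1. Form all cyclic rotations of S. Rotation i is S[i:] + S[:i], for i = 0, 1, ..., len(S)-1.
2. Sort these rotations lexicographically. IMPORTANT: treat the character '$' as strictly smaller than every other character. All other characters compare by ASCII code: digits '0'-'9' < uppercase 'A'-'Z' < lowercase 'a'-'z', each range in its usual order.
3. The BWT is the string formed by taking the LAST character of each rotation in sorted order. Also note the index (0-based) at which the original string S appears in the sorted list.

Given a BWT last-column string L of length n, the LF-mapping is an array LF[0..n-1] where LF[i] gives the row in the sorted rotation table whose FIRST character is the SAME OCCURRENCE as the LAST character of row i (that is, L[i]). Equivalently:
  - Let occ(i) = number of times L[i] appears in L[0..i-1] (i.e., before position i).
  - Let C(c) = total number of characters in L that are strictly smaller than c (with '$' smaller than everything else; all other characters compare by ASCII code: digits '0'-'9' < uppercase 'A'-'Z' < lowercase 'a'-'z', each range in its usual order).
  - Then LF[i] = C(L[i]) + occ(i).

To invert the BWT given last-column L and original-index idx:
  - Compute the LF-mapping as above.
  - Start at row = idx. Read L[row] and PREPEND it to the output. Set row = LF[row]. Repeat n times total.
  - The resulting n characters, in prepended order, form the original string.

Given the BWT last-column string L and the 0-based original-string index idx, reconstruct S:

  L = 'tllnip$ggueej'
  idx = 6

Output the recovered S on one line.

LF mapping: 11 7 8 9 5 10 0 3 4 12 1 2 6
Walk LF starting at row 6, prepending L[row]:
  step 1: row=6, L[6]='$', prepend. Next row=LF[6]=0
  step 2: row=0, L[0]='t', prepend. Next row=LF[0]=11
  step 3: row=11, L[11]='e', prepend. Next row=LF[11]=2
  step 4: row=2, L[2]='l', prepend. Next row=LF[2]=8
  step 5: row=8, L[8]='g', prepend. Next row=LF[8]=4
  step 6: row=4, L[4]='i', prepend. Next row=LF[4]=5
  step 7: row=5, L[5]='p', prepend. Next row=LF[5]=10
  step 8: row=10, L[10]='e', prepend. Next row=LF[10]=1
  step 9: row=1, L[1]='l', prepend. Next row=LF[1]=7
  step 10: row=7, L[7]='g', prepend. Next row=LF[7]=3
  step 11: row=3, L[3]='n', prepend. Next row=LF[3]=9
  step 12: row=9, L[9]='u', prepend. Next row=LF[9]=12
  step 13: row=12, L[12]='j', prepend. Next row=LF[12]=6
Reversed output: junglepiglet$

Answer: junglepiglet$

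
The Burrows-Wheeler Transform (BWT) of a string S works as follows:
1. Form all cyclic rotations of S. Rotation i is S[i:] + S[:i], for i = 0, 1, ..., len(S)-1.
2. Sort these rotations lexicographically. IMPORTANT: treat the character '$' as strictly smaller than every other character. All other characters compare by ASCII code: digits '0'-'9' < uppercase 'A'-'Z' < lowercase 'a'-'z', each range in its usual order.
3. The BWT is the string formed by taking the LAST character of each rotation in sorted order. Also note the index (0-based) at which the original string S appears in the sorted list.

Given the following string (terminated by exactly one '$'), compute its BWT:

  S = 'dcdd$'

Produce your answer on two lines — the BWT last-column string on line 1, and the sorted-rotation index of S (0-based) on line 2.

Answer: ddd$c
3

Derivation:
All 5 rotations (rotation i = S[i:]+S[:i]):
  rot[0] = dcdd$
  rot[1] = cdd$d
  rot[2] = dd$dc
  rot[3] = d$dcd
  rot[4] = $dcdd
Sorted (with $ < everything):
  sorted[0] = $dcdd  (last char: 'd')
  sorted[1] = cdd$d  (last char: 'd')
  sorted[2] = d$dcd  (last char: 'd')
  sorted[3] = dcdd$  (last char: '$')
  sorted[4] = dd$dc  (last char: 'c')
Last column: ddd$c
Original string S is at sorted index 3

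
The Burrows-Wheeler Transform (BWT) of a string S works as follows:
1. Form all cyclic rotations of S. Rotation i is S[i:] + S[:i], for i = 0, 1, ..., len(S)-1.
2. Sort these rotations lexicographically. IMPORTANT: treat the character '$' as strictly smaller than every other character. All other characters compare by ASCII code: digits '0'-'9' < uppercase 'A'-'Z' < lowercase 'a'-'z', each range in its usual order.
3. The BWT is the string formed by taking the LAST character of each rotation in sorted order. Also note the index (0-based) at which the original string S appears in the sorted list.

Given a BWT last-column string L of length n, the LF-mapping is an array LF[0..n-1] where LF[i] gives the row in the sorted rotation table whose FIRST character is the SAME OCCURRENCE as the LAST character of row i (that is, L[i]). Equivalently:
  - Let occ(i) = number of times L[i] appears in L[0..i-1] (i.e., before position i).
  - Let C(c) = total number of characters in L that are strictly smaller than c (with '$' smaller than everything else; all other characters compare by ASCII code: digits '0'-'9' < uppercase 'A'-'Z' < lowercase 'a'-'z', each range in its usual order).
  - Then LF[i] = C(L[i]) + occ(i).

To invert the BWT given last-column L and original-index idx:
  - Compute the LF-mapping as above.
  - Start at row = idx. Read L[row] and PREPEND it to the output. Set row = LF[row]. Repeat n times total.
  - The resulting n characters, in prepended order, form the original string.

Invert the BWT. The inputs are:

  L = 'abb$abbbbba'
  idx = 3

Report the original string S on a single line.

LF mapping: 1 4 5 0 2 6 7 8 9 10 3
Walk LF starting at row 3, prepending L[row]:
  step 1: row=3, L[3]='$', prepend. Next row=LF[3]=0
  step 2: row=0, L[0]='a', prepend. Next row=LF[0]=1
  step 3: row=1, L[1]='b', prepend. Next row=LF[1]=4
  step 4: row=4, L[4]='a', prepend. Next row=LF[4]=2
  step 5: row=2, L[2]='b', prepend. Next row=LF[2]=5
  step 6: row=5, L[5]='b', prepend. Next row=LF[5]=6
  step 7: row=6, L[6]='b', prepend. Next row=LF[6]=7
  step 8: row=7, L[7]='b', prepend. Next row=LF[7]=8
  step 9: row=8, L[8]='b', prepend. Next row=LF[8]=9
  step 10: row=9, L[9]='b', prepend. Next row=LF[9]=10
  step 11: row=10, L[10]='a', prepend. Next row=LF[10]=3
Reversed output: abbbbbbaba$

Answer: abbbbbbaba$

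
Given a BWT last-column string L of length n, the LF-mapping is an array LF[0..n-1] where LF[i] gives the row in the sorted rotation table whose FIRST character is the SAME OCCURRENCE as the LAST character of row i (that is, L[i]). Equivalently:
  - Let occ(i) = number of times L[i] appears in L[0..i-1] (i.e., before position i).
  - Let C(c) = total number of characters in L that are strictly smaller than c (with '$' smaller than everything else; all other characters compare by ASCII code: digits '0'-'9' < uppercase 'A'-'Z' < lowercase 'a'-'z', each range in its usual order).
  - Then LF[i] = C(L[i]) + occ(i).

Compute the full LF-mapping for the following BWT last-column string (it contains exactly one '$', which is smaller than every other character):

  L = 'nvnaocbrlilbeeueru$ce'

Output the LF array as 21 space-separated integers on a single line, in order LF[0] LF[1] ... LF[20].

Answer: 13 20 14 1 15 4 2 16 11 10 12 3 6 7 18 8 17 19 0 5 9

Derivation:
Char counts: '$':1, 'a':1, 'b':2, 'c':2, 'e':4, 'i':1, 'l':2, 'n':2, 'o':1, 'r':2, 'u':2, 'v':1
C (first-col start): C('$')=0, C('a')=1, C('b')=2, C('c')=4, C('e')=6, C('i')=10, C('l')=11, C('n')=13, C('o')=15, C('r')=16, C('u')=18, C('v')=20
L[0]='n': occ=0, LF[0]=C('n')+0=13+0=13
L[1]='v': occ=0, LF[1]=C('v')+0=20+0=20
L[2]='n': occ=1, LF[2]=C('n')+1=13+1=14
L[3]='a': occ=0, LF[3]=C('a')+0=1+0=1
L[4]='o': occ=0, LF[4]=C('o')+0=15+0=15
L[5]='c': occ=0, LF[5]=C('c')+0=4+0=4
L[6]='b': occ=0, LF[6]=C('b')+0=2+0=2
L[7]='r': occ=0, LF[7]=C('r')+0=16+0=16
L[8]='l': occ=0, LF[8]=C('l')+0=11+0=11
L[9]='i': occ=0, LF[9]=C('i')+0=10+0=10
L[10]='l': occ=1, LF[10]=C('l')+1=11+1=12
L[11]='b': occ=1, LF[11]=C('b')+1=2+1=3
L[12]='e': occ=0, LF[12]=C('e')+0=6+0=6
L[13]='e': occ=1, LF[13]=C('e')+1=6+1=7
L[14]='u': occ=0, LF[14]=C('u')+0=18+0=18
L[15]='e': occ=2, LF[15]=C('e')+2=6+2=8
L[16]='r': occ=1, LF[16]=C('r')+1=16+1=17
L[17]='u': occ=1, LF[17]=C('u')+1=18+1=19
L[18]='$': occ=0, LF[18]=C('$')+0=0+0=0
L[19]='c': occ=1, LF[19]=C('c')+1=4+1=5
L[20]='e': occ=3, LF[20]=C('e')+3=6+3=9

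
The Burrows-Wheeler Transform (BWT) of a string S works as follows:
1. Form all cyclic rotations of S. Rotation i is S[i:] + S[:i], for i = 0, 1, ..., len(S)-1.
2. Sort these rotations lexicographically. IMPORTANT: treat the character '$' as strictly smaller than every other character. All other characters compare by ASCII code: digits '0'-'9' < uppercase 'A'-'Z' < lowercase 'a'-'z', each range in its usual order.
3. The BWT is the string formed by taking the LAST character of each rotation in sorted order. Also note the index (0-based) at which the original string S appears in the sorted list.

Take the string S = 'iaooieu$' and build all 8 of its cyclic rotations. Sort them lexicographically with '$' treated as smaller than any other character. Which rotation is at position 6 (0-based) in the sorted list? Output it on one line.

All 8 rotations (rotation i = S[i:]+S[:i]):
  rot[0] = iaooieu$
  rot[1] = aooieu$i
  rot[2] = ooieu$ia
  rot[3] = oieu$iao
  rot[4] = ieu$iaoo
  rot[5] = eu$iaooi
  rot[6] = u$iaooie
  rot[7] = $iaooieu
Sorted (with $ < everything):
  sorted[0] = $iaooieu
  sorted[1] = aooieu$i
  sorted[2] = eu$iaooi
  sorted[3] = iaooieu$
  sorted[4] = ieu$iaoo
  sorted[5] = oieu$iao
  sorted[6] = ooieu$ia
  sorted[7] = u$iaooie
sorted[6] = ooieu$ia

Answer: ooieu$ia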